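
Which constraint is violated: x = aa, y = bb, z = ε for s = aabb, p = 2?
Violated: |xy| ≤ p

The decomposition x = aa, y = bb, z = ε for s = aabb with p = 2
violates the constraint: |xy| ≤ p

|xy| = |aabb| = 4 > 2 = p. The decomposition puts too many characters in xy.

Pumping lemma constraints:
1. xyz = s (decomposition is valid)
2. |xy| ≤ p
3. |y| > 0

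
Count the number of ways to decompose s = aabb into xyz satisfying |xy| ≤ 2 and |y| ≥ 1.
3

For s = 'aabb' with pumping length p = 2:

Constraints: |xy| ≤ 2, |y| > 0

Valid decompositions (|xy| ≤ p, |y| ≥ 1):
  • x='', y='a', z='abb'
  • x='a', y='a', z='bb'
  • x='', y='aa', z='bb'

Total count: 3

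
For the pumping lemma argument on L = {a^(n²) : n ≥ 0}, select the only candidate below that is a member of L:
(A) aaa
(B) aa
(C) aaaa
(C) aaaa

The pumping lemma is applied to a string s that lies in L, so first check membership of each option:
- (A) aaa has length 3, strictly between 1² = 1 and 2² = 4, so it is not in L ✗
- (B) aa has length 2, strictly between 1² = 1 and 2² = 4, so it is not in L ✗
- (C) aaaa has length 4 = 2², a perfect square, so it is in L ✓

Only (C) aaaa is in L, so it is the only candidate that could play the role of s.
(In a complete proof one picks s in terms of the pumping length p so that |s| ≥ p is guaranteed; a fixed string like aaaa illustrates the shape of such an s.)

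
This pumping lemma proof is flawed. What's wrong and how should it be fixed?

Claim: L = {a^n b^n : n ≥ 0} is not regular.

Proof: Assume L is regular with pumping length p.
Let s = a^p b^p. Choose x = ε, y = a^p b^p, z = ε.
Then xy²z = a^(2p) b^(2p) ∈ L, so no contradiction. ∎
Error: The decomposition violates |xy| ≤ p. With y = a^p b^p, |xy| = |y| = 2p > p. (The proof also miscomputes xy²z, which would be a^p b^p a^p b^p rather than a^(2p) b^(2p), and it wrongly treats one harmless decomposition as settling the matter — the prover does not get to choose the decomposition.)

Correction: The pumping lemma requires |xy| ≤ p, and the argument must handle every decomposition satisfying |xy| ≤ p, |y| ≥ 1. Since s starts with p a's, any such y consists only of a's, say y = a^k with k ≥ 1. Then xy²z = a^(p+k) b^p has unequal numbers of a's and b's, so xy²z ∉ L — the required contradiction.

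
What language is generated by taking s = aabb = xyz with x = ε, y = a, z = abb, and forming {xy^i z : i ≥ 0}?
{xy^i z : i ≥ 0} = {a^(i+1) b^2 : i ≥ 0} = {abb, aabb, aaabb, ...}

With x = ε, y = a, z = abb: Starting with aabb and pumping the first 'a' (z = abb keeps the second 'a'), we get strings with i+1 a's followed by 2 b's for i = 0, 1, 2, ...; note bb is not produced because z always contributes one a.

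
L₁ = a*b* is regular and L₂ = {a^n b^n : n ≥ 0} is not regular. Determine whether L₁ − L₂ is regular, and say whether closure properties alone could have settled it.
No — L₁ − L₂ is not regular.

a*b* − {a^n b^n} = {a^n b^m : n ≠ m}. If this were regular, then its complement intersected with a*b*, namely {a^n b^n : n ≥ 0}, would be regular too (closure under complement and intersection) — contradiction. So L₁ − L₂ is not regular.

Note that the bare facts "L₁ regular, L₂ non-regular" do not settle the question by themselves: the closure of regular languages under ∪, ∩, complement and difference applies only when BOTH operands are regular. With a non-regular operand the result can come out regular or non-regular depending on the specific languages, so one has to work out L₁ − L₂ for this particular pair, as above.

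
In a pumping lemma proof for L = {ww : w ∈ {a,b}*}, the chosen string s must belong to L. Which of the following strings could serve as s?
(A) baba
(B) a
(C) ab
(A) baba

The pumping lemma is applied to a string s that lies in L, so first check membership of each option:
- (A) baba splits into halves ba · ba, which are equal, so it is in L (w = ba) ✓
- (B) a has odd length 1, so it cannot be written as ww and is not in L ✗
- (C) ab has length 2; its halves are a and b, which differ, so it is not in L ✗

Only (A) baba is in L, so it is the only candidate that could play the role of s.
(In a complete proof one picks s in terms of the pumping length p so that |s| ≥ p is guaranteed; a fixed string like baba illustrates the shape of such an s.)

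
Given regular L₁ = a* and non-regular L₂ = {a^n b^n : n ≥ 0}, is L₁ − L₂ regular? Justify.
Yes — L₁ − L₂ is regular.

The only string of a* that lies in {a^n b^n} is ε, so L₁ − L₂ = a* − {ε} = a⁺ = aa*, which is regular.

Note that the bare facts "L₁ regular, L₂ non-regular" do not settle the question by themselves: the closure of regular languages under ∪, ∩, complement and difference applies only when BOTH operands are regular. With a non-regular operand the result can come out regular or non-regular depending on the specific languages, so one has to work out L₁ − L₂ for this particular pair, as above.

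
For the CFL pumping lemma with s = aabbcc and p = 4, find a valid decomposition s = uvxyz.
u='a', v='a', x='bb', y='c', z='c'

For s = aabbcc with pumping length p = 4:

One valid decomposition:
- u = 'a'
- v = 'a'
- x = 'bb'
- y = 'c'
- z = 'c'

Verification:
- uvxyz = 'a' + 'a' + 'bb' + 'c' + 'c' = aabbcc ✓
- |vxy| = |'abbc'| = 4 ≤ 4 ✓
- |vy| = |'ac'| = 2 > 0 ✓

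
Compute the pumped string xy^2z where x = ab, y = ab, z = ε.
ababab

Given x = 'ab', y = 'ab', z = '' and i = 2:

xy^2z = x + y·y·...·y (2 times) + z
       = 'ab' + 'ab'^2 + ''
       = 'ab' + 'abab' + ''
       = 'ababab'

The pumped string is 'ababab' with length 6.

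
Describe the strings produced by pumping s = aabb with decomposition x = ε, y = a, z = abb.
{xy^i z : i ≥ 0} = {a^(i+1) b^2 : i ≥ 0} = {abb, aabb, aaabb, ...}

With x = ε, y = a, z = abb: Starting with aabb and pumping the first 'a' (z = abb keeps the second 'a'), we get strings with i+1 a's followed by 2 b's for i = 0, 1, 2, ...; note bb is not produced because z always contributes one a.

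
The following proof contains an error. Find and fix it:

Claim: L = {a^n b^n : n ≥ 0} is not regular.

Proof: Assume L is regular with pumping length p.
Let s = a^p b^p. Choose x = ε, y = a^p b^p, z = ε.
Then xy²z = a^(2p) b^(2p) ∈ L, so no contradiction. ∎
Error: The decomposition violates |xy| ≤ p. With y = a^p b^p, |xy| = |y| = 2p > p. (The proof also miscomputes xy²z, which would be a^p b^p a^p b^p rather than a^(2p) b^(2p), and it wrongly treats one harmless decomposition as settling the matter — the prover does not get to choose the decomposition.)

Correction: The pumping lemma requires |xy| ≤ p, and the argument must handle every decomposition satisfying |xy| ≤ p, |y| ≥ 1. Since s starts with p a's, any such y consists only of a's, say y = a^k with k ≥ 1. Then xy²z = a^(p+k) b^p has unequal numbers of a's and b's, so xy²z ∉ L — the required contradiction.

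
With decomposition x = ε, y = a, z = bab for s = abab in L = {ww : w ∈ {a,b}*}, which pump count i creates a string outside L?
i = 0

xy⁰z = ε · ε · bab = bab; bab has odd length 3, so it cannot be written as ww and is not in L.
(Other choices also work, e.g. i = 2, 3; only i = 1 is guaranteed to stay in L since xy¹z = s.)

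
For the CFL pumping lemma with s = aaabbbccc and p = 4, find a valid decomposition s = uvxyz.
u='aa', v='a', x='bb', y='b', z='ccc'

For s = aaabbbccc with pumping length p = 4:

One valid decomposition:
- u = 'aa'
- v = 'a'
- x = 'bb'
- y = 'b'
- z = 'ccc'

Verification:
- uvxyz = 'aa' + 'a' + 'bb' + 'b' + 'ccc' = aaabbbccc ✓
- |vxy| = |'abbb'| = 4 ≤ 4 ✓
- |vy| = |'ab'| = 2 > 0 ✓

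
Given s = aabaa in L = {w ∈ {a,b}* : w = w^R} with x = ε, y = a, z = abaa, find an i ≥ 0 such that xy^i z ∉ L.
i = 2

xy²z = ε · aa · abaa = aaabaa; aaabaa reversed is aabaaa ≠ aaabaa, so it is not a palindrome and is not in L.
(Other choices also work, e.g. i = 0, 3; only i = 1 is guaranteed to stay in L since xy¹z = s.)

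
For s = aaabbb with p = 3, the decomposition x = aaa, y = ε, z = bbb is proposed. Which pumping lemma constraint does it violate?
Violated: |y| > 0

The decomposition x = aaa, y = ε, z = bbb for s = aaabbb with p = 3
violates the constraint: |y| > 0

|y| = 0, but the pumping lemma requires |y| > 0 (y must be non-empty).

Pumping lemma constraints:
1. xyz = s (decomposition is valid)
2. |xy| ≤ p
3. |y| > 0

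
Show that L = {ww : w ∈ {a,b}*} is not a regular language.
Assume for contradiction that L is regular, and let p ≥ 1 be the pumping length given by the pumping lemma.
Choose s = a^p b a^p b. Then s ∈ L (take w = a^p b) and |s| = 2p + 2 ≥ p.
By the pumping lemma, s = xyz for some x, y, z with |xy| ≤ p, |y| ≥ 1, and xy^i z ∈ L for every i ≥ 0.
Since |xy| ≤ p and the first p symbols of s are all a's, y = a^k for some k with 1 ≤ k ≤ p.

Take i = 2: t = xy²z = a^(p + k) b a^p b.
Suppose t = uu for some string u. The string t contains exactly two b's and ends in b, so u contains exactly one b and ends in b; hence u = a^j b for some j, and uu = a^j b a^j b. Comparing with t = a^(p + k) b a^p b forces j = p + k (first block) and j = p (second block), which is impossible since k ≥ 1. So t ∉ L.

This contradicts the pumping lemma, which requires xy^i z ∈ L for all i ≥ 0.
Hence L = {ww : w ∈ {a,b}*} is not regular. ∎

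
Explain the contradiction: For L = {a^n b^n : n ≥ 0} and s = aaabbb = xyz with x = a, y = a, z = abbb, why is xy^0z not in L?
xy⁰z = aabbb ∉ L

Pumping with i = 0 replaces y = a by y⁰ = ε:
- Original: s = xyz = aaabbb; aaabbb = a^3 b^3 has equal counts (3 = 3), so it is in L
- Pumped: xy⁰z = a · ε · abbb = aabbb
- aabbb has 2 a's and 3 b's; 2 ≠ 3, so it is not in L

The pumping lemma would require xy⁰z ∈ L, so this decomposition yields a contradiction.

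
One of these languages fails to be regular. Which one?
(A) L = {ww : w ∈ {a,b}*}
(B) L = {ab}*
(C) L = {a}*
(A) {ww : w ∈ {a,b}*}

(A) L = {ww : w ∈ {a,b}*} is NOT regular.

The pumping lemma can be used to prove this:
After pumping, the two halves no longer match

The other languages are regular because they can be recognized by finite automata.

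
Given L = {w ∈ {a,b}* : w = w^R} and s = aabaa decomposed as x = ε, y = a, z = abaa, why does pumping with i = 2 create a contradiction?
xy²z = aaabaa ∉ L

Pumping with i = 2 replaces y = a by y² = aa:
- Original: s = xyz = aabaa; aabaa reversed is aabaa, the same string, so it is a palindrome and is in L
- Pumped: xy²z = ε · aa · abaa = aaabaa
- aaabaa reversed is aabaaa ≠ aaabaa, so it is not a palindrome and is not in L

The pumping lemma would require xy²z ∈ L, so this decomposition yields a contradiction.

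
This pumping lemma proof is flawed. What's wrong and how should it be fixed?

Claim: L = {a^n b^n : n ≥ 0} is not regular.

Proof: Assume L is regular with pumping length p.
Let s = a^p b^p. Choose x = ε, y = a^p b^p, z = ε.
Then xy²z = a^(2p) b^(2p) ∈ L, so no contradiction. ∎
Error: The decomposition violates |xy| ≤ p. With y = a^p b^p, |xy| = |y| = 2p > p. (The proof also miscomputes xy²z, which would be a^p b^p a^p b^p rather than a^(2p) b^(2p), and it wrongly treats one harmless decomposition as settling the matter — the prover does not get to choose the decomposition.)

Correction: The pumping lemma requires |xy| ≤ p, and the argument must handle every decomposition satisfying |xy| ≤ p, |y| ≥ 1. Since s starts with p a's, any such y consists only of a's, say y = a^k with k ≥ 1. Then xy²z = a^(p+k) b^p has unequal numbers of a's and b's, so xy²z ∉ L — the required contradiction.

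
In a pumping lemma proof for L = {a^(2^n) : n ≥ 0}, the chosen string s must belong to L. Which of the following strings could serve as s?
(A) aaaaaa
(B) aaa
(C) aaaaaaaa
(C) aaaaaaaa

The pumping lemma is applied to a string s that lies in L, so first check membership of each option:
- (A) aaaaaa has length 6, strictly between 2^2 = 4 and 2^3 = 8, so it is not in L ✗
- (B) aaa has length 3, strictly between 2^1 = 2 and 2^2 = 4, so it is not in L ✗
- (C) aaaaaaaa has length 8 = 2^3, so it is in L ✓

Only (C) aaaaaaaa is in L, so it is the only candidate that could play the role of s.
(In a complete proof one picks s in terms of the pumping length p so that |s| ≥ p is guaranteed; a fixed string like aaaaaaaa illustrates the shape of such an s.)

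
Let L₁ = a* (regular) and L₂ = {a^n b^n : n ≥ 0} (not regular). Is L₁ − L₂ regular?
Yes — L₁ − L₂ is regular.

The only string of a* that lies in {a^n b^n} is ε, so L₁ − L₂ = a* − {ε} = a⁺ = aa*, which is regular.

Note that the bare facts "L₁ regular, L₂ non-regular" do not settle the question by themselves: the closure of regular languages under ∪, ∩, complement and difference applies only when BOTH operands are regular. With a non-regular operand the result can come out regular or non-regular depending on the specific languages, so one has to work out L₁ − L₂ for this particular pair, as above.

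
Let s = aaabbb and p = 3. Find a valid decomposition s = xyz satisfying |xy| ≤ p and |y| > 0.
x = '', y = 'aaa', z = 'bbb'

For s = aaabbb and p = 3, one valid decomposition is:
- x = '' (length 0)
- y = 'aaa' (length 3)
- z = 'bbb' (length 3)

Verification:
- xyz = '' + 'aaa' + 'bbb' = aaabbb ✓
- |xy| = 3 ≤ 3 ✓
- |y| = 3 > 0 ✓

All pumping lemma constraints are satisfied.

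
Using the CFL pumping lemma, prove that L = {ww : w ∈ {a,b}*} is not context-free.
Assume for contradiction that L is context-free, and let p ≥ 1 be the pumping length given by the pumping lemma for CFLs.
Choose s = a^p b^p a^p b^p. Then s ∈ L (take w = a^p b^p) and |s| = 4p ≥ p.
By the CFL pumping lemma, s = uvxyz for some u, v, x, y, z with |vxy| ≤ p, |vy| ≥ 1, and uv^i xy^i z ∈ L for every i ≥ 0.

Write s as four blocks A₁ B₁ A₂ B₂ with A₁ = A₂ = a^p and B₁ = B₂ = b^p. Since |vxy| ≤ p, the window vxy lies inside at most two adjacent blocks. Take i = 0 and let t = uxz, so |t| = 4p − |vy| with 1 ≤ |vy| ≤ p. If |t| is odd, t ∉ L immediately, so assume |vy| is even (hence |vy| ≥ 2) and |t|/2 = 2p − |vy|/2, which satisfies p ≤ |t|/2 ≤ 2p − 1.

Case 1 (vxy inside A₁B₁): t = a^(p−j) b^(p−l) a^p b^p with j + l = |vy|. The second half of t has length < 2p, so it is a suffix of the trailing a^p b^p and ends in b; the first half is a^(p−j) b^(p−l) a^((j+l)/2), which ends in a because (j+l)/2 ≥ 1. The halves differ, so t ∉ L.

Case 2 (vxy inside B₁A₂, straddling the middle): t = a^p b^(p−j) a^(p−l) b^p with j + l = |vy|. If t = ww, then w is a prefix of t of length ≥ p, so w begins with a^p; and w is a suffix of t of length ≥ p, so w ends with b^p. That forces |w| ≥ 2p, contradicting |w| = |t|/2 ≤ 2p − 1. So t ∉ L.

Case 3 (vxy inside A₂B₂): t = a^p b^p a^(p−j) b^(p−l) with j + l = |vy|. The first half of t is a prefix of a^p b^p, so it begins with a; the second half is b^((j+l)/2) a^(p−j) b^(p−l), which begins with b. The halves differ, so t ∉ L.

In every case uv⁰xy⁰z = uxz ∉ L.

This contradicts the CFL pumping lemma, which requires uv^i xy^i z ∈ L for all i ≥ 0.
Hence L = {ww : w ∈ {a,b}*} is not context-free. ∎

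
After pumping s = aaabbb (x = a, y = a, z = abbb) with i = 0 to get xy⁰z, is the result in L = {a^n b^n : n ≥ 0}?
No

xy⁰z = a · ε · abbb = aabbb.
aabbb has 2 a's and 3 b's; 2 ≠ 3, so it is not in L.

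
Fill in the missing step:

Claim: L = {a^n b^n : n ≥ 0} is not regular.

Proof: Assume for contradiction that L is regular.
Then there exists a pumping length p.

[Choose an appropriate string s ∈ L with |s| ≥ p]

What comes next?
s = a^p b^p

This string is in L (has equal a's and b's) and has length 2p ≥ p.
Any decomposition xyz with |xy| ≤ p means y consists only of a's,
so pumping will unbalance the counts.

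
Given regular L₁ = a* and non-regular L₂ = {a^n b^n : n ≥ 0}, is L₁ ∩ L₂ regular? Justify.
Yes — L₁ ∩ L₂ is regular.

A string of a* contains no b's, and the only string of {a^n b^n} with no b's is ε (n = 0). So L₁ ∩ L₂ = {ε}, a finite language, which is regular.

Note that the bare facts "L₁ regular, L₂ non-regular" do not settle the question by themselves: the closure of regular languages under ∪, ∩, complement and difference applies only when BOTH operands are regular. With a non-regular operand the result can come out regular or non-regular depending on the specific languages, so one has to work out L₁ ∩ L₂ for this particular pair, as above.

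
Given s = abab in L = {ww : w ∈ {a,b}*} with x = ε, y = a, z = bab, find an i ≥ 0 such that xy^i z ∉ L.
i = 3

xy³z = ε · aaa · bab = aaabab; aaabab has length 6; its halves are aaa and bab, which differ, so it is not in L.
(Other choices also work, e.g. i = 0, 2; only i = 1 is guaranteed to stay in L since xy¹z = s.)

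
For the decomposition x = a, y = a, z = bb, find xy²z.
aaabb

Given x = 'a', y = 'a', z = 'bb' and i = 2:

xy^2z = x + y·y·...·y (2 times) + z
       = 'a' + 'a'^2 + 'bb'
       = 'a' + 'aa' + 'bb'
       = 'aaabb'

The pumped string is 'aaabb' with length 5.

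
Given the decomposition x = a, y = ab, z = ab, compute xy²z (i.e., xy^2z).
aababab

Given x = 'a', y = 'ab', z = 'ab' and i = 2:

xy^2z = x + y·y·...·y (2 times) + z
       = 'a' + 'ab'^2 + 'ab'
       = 'a' + 'abab' + 'ab'
       = 'aababab'

The pumped string is 'aababab' with length 7.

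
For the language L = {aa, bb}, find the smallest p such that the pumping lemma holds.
p = 3

For a finite language L, the pumping lemma holds vacuously if p > max|s| for s ∈ L.

The longest string in L = {aa, bb} has length 2.
If p = 3, then no string s ∈ L has |s| ≥ p, so the condition is vacuously true.

The minimum pumping length is p = 3.

Why no smaller p works: for any p ≤ 2, the longest string s ∈ L has |s| = 2 ≥ p, so it would
have to be pumpable; but pumping up (i = 2, 3, ...) produces ever longer strings, which cannot all lie in the
finite language L. So the pumping property fails for every p ≤ 2.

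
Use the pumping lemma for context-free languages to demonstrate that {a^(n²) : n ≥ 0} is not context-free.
Assume for contradiction that L is context-free, and let p ≥ 1 be the pumping length given by the pumping lemma for CFLs.
Choose s = a^(p²). Then s ∈ L and |s| = p² ≥ p.
By the CFL pumping lemma, s = uvxyz for some u, v, x, y, z with |vxy| ≤ p, |vy| ≥ 1, and uv^i xy^i z ∈ L for every i ≥ 0.
All symbols are a's, so only lengths matter: let k = |vy|, with 1 ≤ k ≤ |vxy| ≤ p.

Take i = 2: |uv²xy²z| = p² + k, and p² < p² + k ≤ p² + p < (p + 1)².
So the length lies strictly between consecutive squares and is not a perfect square; uv²xy²z ∉ L.

This contradicts the CFL pumping lemma, which requires uv^i xy^i z ∈ L for all i ≥ 0.
Hence L = {a^(n²) : n ≥ 0} is not context-free. ∎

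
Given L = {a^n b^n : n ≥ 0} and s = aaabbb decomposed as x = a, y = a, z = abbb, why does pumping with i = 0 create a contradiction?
xy⁰z = aabbb ∉ L

Pumping with i = 0 replaces y = a by y⁰ = ε:
- Original: s = xyz = aaabbb; aaabbb = a^3 b^3 has equal counts (3 = 3), so it is in L
- Pumped: xy⁰z = a · ε · abbb = aabbb
- aabbb has 2 a's and 3 b's; 2 ≠ 3, so it is not in L

The pumping lemma would require xy⁰z ∈ L, so this decomposition yields a contradiction.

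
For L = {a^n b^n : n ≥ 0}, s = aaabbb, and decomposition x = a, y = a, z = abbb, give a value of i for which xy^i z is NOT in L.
i = 0

xy⁰z = a · ε · abbb = aabbb; aabbb has 2 a's and 3 b's; 2 ≠ 3, so it is not in L.
(Other choices also work, e.g. i = 2, 3; only i = 1 is guaranteed to stay in L since xy¹z = s.)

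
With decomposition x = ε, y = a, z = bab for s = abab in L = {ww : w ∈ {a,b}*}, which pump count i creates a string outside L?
i = 0

xy⁰z = ε · ε · bab = bab; bab has odd length 3, so it cannot be written as ww and is not in L.
(Other choices also work, e.g. i = 2, 3; only i = 1 is guaranteed to stay in L since xy¹z = s.)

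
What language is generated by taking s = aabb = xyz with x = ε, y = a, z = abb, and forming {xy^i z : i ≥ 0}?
{xy^i z : i ≥ 0} = {a^(i+1) b^2 : i ≥ 0} = {abb, aabb, aaabb, ...}

With x = ε, y = a, z = abb: Starting with aabb and pumping the first 'a' (z = abb keeps the second 'a'), we get strings with i+1 a's followed by 2 b's for i = 0, 1, 2, ...; note bb is not produced because z always contributes one a.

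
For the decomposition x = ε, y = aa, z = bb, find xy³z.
aaaaaabb

Given x = '', y = 'aa', z = 'bb' and i = 3:

xy^3z = x + y·y·...·y (3 times) + z
       = '' + 'aa'^3 + 'bb'
       = '' + 'aaaaaa' + 'bb'
       = 'aaaaaabb'

The pumped string is 'aaaaaabb' with length 8.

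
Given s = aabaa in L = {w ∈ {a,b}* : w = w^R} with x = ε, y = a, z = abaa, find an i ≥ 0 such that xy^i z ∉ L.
i = 2

xy²z = ε · aa · abaa = aaabaa; aaabaa reversed is aabaaa ≠ aaabaa, so it is not a palindrome and is not in L.
(Other choices also work, e.g. i = 0, 3; only i = 1 is guaranteed to stay in L since xy¹z = s.)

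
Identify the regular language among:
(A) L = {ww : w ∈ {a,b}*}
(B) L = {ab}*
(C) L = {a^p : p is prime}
(B) {ab}*

(B) L = {ab}* is regular.

This can be recognized by a finite automaton (DFA/NFA).
Regular expressions like {ab}* define regular languages.

The other choices are not regular:
- {a^p : p is prime}: After pumping, the length becomes composite
- {ww : w ∈ {a,b}*}: After pumping, the two halves no longer match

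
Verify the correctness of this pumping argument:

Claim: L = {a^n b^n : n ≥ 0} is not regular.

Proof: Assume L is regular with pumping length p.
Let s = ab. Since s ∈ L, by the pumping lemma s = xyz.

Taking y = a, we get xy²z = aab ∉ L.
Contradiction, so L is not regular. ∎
The proof is INCORRECT.

Error: The string s = ab may be shorter than p.
The pumping lemma only applies to strings with |s| ≥ p, and p is not under our control.
We must choose s in terms of p, e.g. s = a^p b^p, to ensure |s| ≥ p.
(The proof also fixes one particular y; a valid argument must handle every decomposition with |xy| ≤ p and |y| ≥ 1 — for s = a^p b^p this forces y = a^k, and then xy²z = a^(p+k) b^p ∉ L.)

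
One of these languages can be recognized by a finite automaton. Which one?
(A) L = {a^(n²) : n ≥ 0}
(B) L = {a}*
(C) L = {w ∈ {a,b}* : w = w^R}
(B) {a}*

(B) L = {a}* is regular.

This can be recognized by a finite automaton (DFA/NFA).
Regular expressions like {a}* define regular languages.

The other choices are not regular:
- {w ∈ {a,b}* : w = w^R}: After pumping, the string is no longer symmetric
- {a^(n²) : n ≥ 0}: After pumping, length is no longer a perfect square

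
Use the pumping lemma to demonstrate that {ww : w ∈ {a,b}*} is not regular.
Assume for contradiction that L is regular, and let p ≥ 1 be the pumping length given by the pumping lemma.
Choose s = a^p b a^p b. Then s ∈ L (take w = a^p b) and |s| = 2p + 2 ≥ p.
By the pumping lemma, s = xyz for some x, y, z with |xy| ≤ p, |y| ≥ 1, and xy^i z ∈ L for every i ≥ 0.
Since |xy| ≤ p and the first p symbols of s are all a's, y = a^k for some k with 1 ≤ k ≤ p.

Take i = 2: t = xy²z = a^(p + k) b a^p b.
Suppose t = uu for some string u. The string t contains exactly two b's and ends in b, so u contains exactly one b and ends in b; hence u = a^j b for some j, and uu = a^j b a^j b. Comparing with t = a^(p + k) b a^p b forces j = p + k (first block) and j = p (second block), which is impossible since k ≥ 1. So t ∉ L.

This contradicts the pumping lemma, which requires xy^i z ∈ L for all i ≥ 0.
Hence L = {ww : w ∈ {a,b}*} is not regular. ∎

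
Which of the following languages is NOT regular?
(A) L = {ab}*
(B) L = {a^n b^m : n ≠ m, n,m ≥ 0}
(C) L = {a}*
(B) {a^n b^m : n ≠ m, n,m ≥ 0}

(B) L = {a^n b^m : n ≠ m, n,m ≥ 0} is NOT regular.

The pumping lemma can be used to prove this:
After pumping a's, we can make n = m

The other languages are regular because they can be recognized by finite automata.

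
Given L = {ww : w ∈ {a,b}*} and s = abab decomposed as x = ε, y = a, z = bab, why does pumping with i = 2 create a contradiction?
xy²z = aabab ∉ L

Pumping with i = 2 replaces y = a by y² = aa:
- Original: s = xyz = abab; abab splits into halves ab · ab, which are equal, so it is in L (w = ab)
- Pumped: xy²z = ε · aa · bab = aabab
- aabab has odd length 5, so it cannot be written as ww and is not in L

The pumping lemma would require xy²z ∈ L, so this decomposition yields a contradiction.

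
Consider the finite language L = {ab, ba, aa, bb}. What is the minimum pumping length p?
p = 3

For a finite language L, the pumping lemma holds vacuously if p > max|s| for s ∈ L.

The longest string in L = {ab, ba, aa, bb} has length 2.
If p = 3, then no string s ∈ L has |s| ≥ p, so the condition is vacuously true.

The minimum pumping length is p = 3.

Why no smaller p works: for any p ≤ 2, the longest string s ∈ L has |s| = 2 ≥ p, so it would
have to be pumpable; but pumping up (i = 2, 3, ...) produces ever longer strings, which cannot all lie in the
finite language L. So the pumping property fails for every p ≤ 2.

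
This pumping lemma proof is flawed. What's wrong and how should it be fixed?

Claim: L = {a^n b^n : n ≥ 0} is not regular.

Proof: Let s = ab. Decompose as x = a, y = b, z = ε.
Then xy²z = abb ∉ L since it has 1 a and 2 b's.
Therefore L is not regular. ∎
Error: The string s = ab might be shorter than the pumping length p.

Correction: Choose s = a^p b^p to ensure |s| ≥ p. Also, the decomposition is wrong: with |xy| ≤ p, y cannot include b's when s starts with p a's.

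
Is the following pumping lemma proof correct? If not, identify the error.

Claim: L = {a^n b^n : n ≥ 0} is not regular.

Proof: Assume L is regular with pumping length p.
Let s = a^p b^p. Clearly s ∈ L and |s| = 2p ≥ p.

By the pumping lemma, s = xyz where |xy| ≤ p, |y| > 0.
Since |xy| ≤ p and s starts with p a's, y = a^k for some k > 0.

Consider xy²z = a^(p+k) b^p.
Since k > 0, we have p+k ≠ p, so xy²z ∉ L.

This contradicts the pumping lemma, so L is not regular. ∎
The proof is correct.

This proof is valid because:
1. The string s = a^p b^p is correctly in L
2. The decomposition analysis is correct: y must consist only of a's
3. The contradiction is valid: pumping increases a's but not b's
4. The conclusion follows logically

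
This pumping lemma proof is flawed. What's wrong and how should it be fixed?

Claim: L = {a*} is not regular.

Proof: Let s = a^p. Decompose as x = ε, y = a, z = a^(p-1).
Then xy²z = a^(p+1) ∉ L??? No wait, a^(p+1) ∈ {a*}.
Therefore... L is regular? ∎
Error: The proof attempts to show a*  is not regular, but a* IS regular!

Correction: a* is a regular language (recognized by a simple DFA with one accepting state and self-loop on 'a'). The pumping lemma can only prove non-regularity, not regularity. For regular languages, pumping always works.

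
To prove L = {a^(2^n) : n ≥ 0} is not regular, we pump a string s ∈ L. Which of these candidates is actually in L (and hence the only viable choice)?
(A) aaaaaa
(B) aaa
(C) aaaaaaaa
(C) aaaaaaaa

The pumping lemma is applied to a string s that lies in L, so first check membership of each option:
- (A) aaaaaa has length 6, strictly between 2^2 = 4 and 2^3 = 8, so it is not in L ✗
- (B) aaa has length 3, strictly between 2^1 = 2 and 2^2 = 4, so it is not in L ✗
- (C) aaaaaaaa has length 8 = 2^3, so it is in L ✓

Only (C) aaaaaaaa is in L, so it is the only candidate that could play the role of s.
(In a complete proof one picks s in terms of the pumping length p so that |s| ≥ p is guaranteed; a fixed string like aaaaaaaa illustrates the shape of such an s.)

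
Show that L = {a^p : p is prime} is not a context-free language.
Assume for contradiction that L is context-free, and let p ≥ 1 be the pumping length given by the pumping lemma for CFLs.
Choose a prime q with q ≥ p and let s = a^q. Then s ∈ L and |s| = q ≥ p.
By the CFL pumping lemma, s = uvxyz for some u, v, x, y, z with |vxy| ≤ p, |vy| ≥ 1, and uv^i xy^i z ∈ L for every i ≥ 0.
All symbols are a's, so only lengths matter: let k = |vy|, with 1 ≤ k ≤ p. Then |uv^i xy^i z| = q + (i − 1)k.

Take i = q + 1: the length is q + qk = q(k + 1).
Both factors satisfy q ≥ 2 and k + 1 ≥ 2, so q(k + 1) is composite and uv^(q+1) xy^(q+1) z ∉ L.

This contradicts the CFL pumping lemma, which requires uv^i xy^i z ∈ L for all i ≥ 0.
Hence L = {a^p : p is prime} is not context-free. ∎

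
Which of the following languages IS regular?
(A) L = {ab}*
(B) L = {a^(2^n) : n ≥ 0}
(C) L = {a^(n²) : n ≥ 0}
(A) {ab}*

(A) L = {ab}* is regular.

This can be recognized by a finite automaton (DFA/NFA).
Regular expressions like {ab}* define regular languages.

The other choices are not regular:
- {a^(n²) : n ≥ 0}: After pumping, length is no longer a perfect square
- {a^(2^n) : n ≥ 0}: After pumping, length is no longer a power of 2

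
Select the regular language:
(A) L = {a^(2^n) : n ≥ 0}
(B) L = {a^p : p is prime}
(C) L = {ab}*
(C) {ab}*

(C) L = {ab}* is regular.

This can be recognized by a finite automaton (DFA/NFA).
Regular expressions like {ab}* define regular languages.

The other choices are not regular:
- {a^(2^n) : n ≥ 0}: After pumping, length is no longer a power of 2
- {a^p : p is prime}: After pumping, the length becomes composite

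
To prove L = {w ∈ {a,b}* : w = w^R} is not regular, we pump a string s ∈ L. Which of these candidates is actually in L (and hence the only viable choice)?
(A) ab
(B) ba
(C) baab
(C) baab

The pumping lemma is applied to a string s that lies in L, so first check membership of each option:
- (A) ab reversed is ba ≠ ab, so it is not a palindrome and is not in L ✗
- (B) ba reversed is ab ≠ ba, so it is not a palindrome and is not in L ✗
- (C) baab reversed is baab, the same string, so it is a palindrome and is in L ✓

Only (C) baab is in L, so it is the only candidate that could play the role of s.
(In a complete proof one picks s in terms of the pumping length p so that |s| ≥ p is guaranteed; a fixed string like baab illustrates the shape of such an s.)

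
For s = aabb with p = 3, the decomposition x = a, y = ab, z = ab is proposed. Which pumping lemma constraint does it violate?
Violated: xyz = s

The decomposition x = a, y = ab, z = ab for s = aabb with p = 3
violates the constraint: xyz = s

xyz = 'a' + 'ab' + 'ab' = 'aabab' ≠ 'aabb' = s. The decomposition doesn't reconstruct s.

Pumping lemma constraints:
1. xyz = s (decomposition is valid)
2. |xy| ≤ p
3. |y| > 0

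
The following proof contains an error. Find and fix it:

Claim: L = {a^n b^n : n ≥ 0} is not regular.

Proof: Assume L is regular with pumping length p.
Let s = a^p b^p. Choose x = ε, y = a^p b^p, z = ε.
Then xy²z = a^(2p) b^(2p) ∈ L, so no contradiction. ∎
Error: The decomposition violates |xy| ≤ p. With y = a^p b^p, |xy| = |y| = 2p > p. (The proof also miscomputes xy²z, which would be a^p b^p a^p b^p rather than a^(2p) b^(2p), and it wrongly treats one harmless decomposition as settling the matter — the prover does not get to choose the decomposition.)

Correction: The pumping lemma requires |xy| ≤ p, and the argument must handle every decomposition satisfying |xy| ≤ p, |y| ≥ 1. Since s starts with p a's, any such y consists only of a's, say y = a^k with k ≥ 1. Then xy²z = a^(p+k) b^p has unequal numbers of a's and b's, so xy²z ∉ L — the required contradiction.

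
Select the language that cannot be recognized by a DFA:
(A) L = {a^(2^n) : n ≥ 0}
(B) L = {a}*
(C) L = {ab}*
(A) {a^(2^n) : n ≥ 0}

(A) L = {a^(2^n) : n ≥ 0} is NOT regular.

The pumping lemma can be used to prove this:
After pumping, length is no longer a power of 2

The other languages are regular because they can be recognized by finite automata.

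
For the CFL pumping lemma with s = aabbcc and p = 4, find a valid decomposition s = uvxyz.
u='a', v='a', x='bb', y='c', z='c'

For s = aabbcc with pumping length p = 4:

One valid decomposition:
- u = 'a'
- v = 'a'
- x = 'bb'
- y = 'c'
- z = 'c'

Verification:
- uvxyz = 'a' + 'a' + 'bb' + 'c' + 'c' = aabbcc ✓
- |vxy| = |'abbc'| = 4 ≤ 4 ✓
- |vy| = |'ac'| = 2 > 0 ✓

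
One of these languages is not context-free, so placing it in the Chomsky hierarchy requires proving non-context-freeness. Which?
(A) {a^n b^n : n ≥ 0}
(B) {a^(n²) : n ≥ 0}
(B) {a^(n²) : n ≥ 0}

(B) {a^(n²) : n ≥ 0} requires the CFL pumping lemma.

- {a^n b^n : n ≥ 0} is context-free (but not regular)
  • Can be shown non-regular with the regular pumping lemma
  • After pumping, the number of a's and b's become unequal

- {a^(n²) : n ≥ 0} is NOT context-free
  • Requires the CFL pumping lemma to prove
  • Gaps between squares grow unboundedly

The CFL pumping lemma is "stronger" in that it can prove non-membership
in the larger class of context-free languages.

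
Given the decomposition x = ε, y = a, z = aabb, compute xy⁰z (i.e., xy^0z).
aabb

Given x = '', y = 'a', z = 'aabb' and i = 0:

xy^0z = x + y·y·...·y (0 times) + z
       = '' + 'a'^0 + 'aabb'
       = '' + '' + 'aabb'
       = 'aabb'

The pumped string is 'aabb' with length 4.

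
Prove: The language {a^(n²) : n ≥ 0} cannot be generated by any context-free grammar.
Assume for contradiction that L is context-free, and let p ≥ 1 be the pumping length given by the pumping lemma for CFLs.
Choose s = a^(p²). Then s ∈ L and |s| = p² ≥ p.
By the CFL pumping lemma, s = uvxyz for some u, v, x, y, z with |vxy| ≤ p, |vy| ≥ 1, and uv^i xy^i z ∈ L for every i ≥ 0.
All symbols are a's, so only lengths matter: let k = |vy|, with 1 ≤ k ≤ |vxy| ≤ p.

Take i = 2: |uv²xy²z| = p² + k, and p² < p² + k ≤ p² + p < (p + 1)².
So the length lies strictly between consecutive squares and is not a perfect square; uv²xy²z ∉ L.

This contradicts the CFL pumping lemma, which requires uv^i xy^i z ∈ L for all i ≥ 0.
Hence L = {a^(n²) : n ≥ 0} is not context-free. ∎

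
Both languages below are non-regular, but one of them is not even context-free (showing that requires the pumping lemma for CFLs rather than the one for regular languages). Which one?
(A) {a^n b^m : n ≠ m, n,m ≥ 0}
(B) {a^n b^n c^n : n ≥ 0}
(B) {a^n b^n c^n : n ≥ 0}

(B) {a^n b^n c^n : n ≥ 0} requires the CFL pumping lemma.

- {a^n b^m : n ≠ m, n,m ≥ 0} is context-free (but not regular)
  • Can be shown non-regular with the regular pumping lemma
  • After pumping a's, we can make n = m

- {a^n b^n c^n : n ≥ 0} is NOT context-free
  • Requires the CFL pumping lemma to prove
  • Cannot maintain three equal counts simultaneously

The CFL pumping lemma is "stronger" in that it can prove non-membership
in the larger class of context-free languages.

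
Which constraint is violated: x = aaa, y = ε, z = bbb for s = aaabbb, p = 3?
Violated: |y| > 0

The decomposition x = aaa, y = ε, z = bbb for s = aaabbb with p = 3
violates the constraint: |y| > 0

|y| = 0, but the pumping lemma requires |y| > 0 (y must be non-empty).

Pumping lemma constraints:
1. xyz = s (decomposition is valid)
2. |xy| ≤ p
3. |y| > 0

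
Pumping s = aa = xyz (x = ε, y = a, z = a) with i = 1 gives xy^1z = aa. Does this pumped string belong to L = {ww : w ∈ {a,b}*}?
Yes

xy¹z = ε · a · a = aa.
aa splits into halves a · a, which are equal, so it is in L (w = a).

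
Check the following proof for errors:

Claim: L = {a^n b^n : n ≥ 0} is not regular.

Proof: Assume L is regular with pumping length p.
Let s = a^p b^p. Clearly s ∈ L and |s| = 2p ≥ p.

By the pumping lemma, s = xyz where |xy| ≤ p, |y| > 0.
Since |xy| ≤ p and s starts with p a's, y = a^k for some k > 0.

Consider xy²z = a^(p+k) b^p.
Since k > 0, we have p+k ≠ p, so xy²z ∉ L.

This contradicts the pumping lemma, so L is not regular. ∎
The proof is correct.

This proof is valid because:
1. The string s = a^p b^p is correctly in L
2. The decomposition analysis is correct: y must consist only of a's
3. The contradiction is valid: pumping increases a's but not b's
4. The conclusion follows logically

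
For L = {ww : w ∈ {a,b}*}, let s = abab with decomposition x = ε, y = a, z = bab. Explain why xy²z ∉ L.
xy²z = aabab ∉ L

Pumping with i = 2 replaces y = a by y² = aa:
- Original: s = xyz = abab; abab splits into halves ab · ab, which are equal, so it is in L (w = ab)
- Pumped: xy²z = ε · aa · bab = aabab
- aabab has odd length 5, so it cannot be written as ww and is not in L

The pumping lemma would require xy²z ∈ L, so this decomposition yields a contradiction.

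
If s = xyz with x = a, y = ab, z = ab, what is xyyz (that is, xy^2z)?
aababab

Given x = 'a', y = 'ab', z = 'ab' and i = 2:

xy^2z = x + y·y·...·y (2 times) + z
       = 'a' + 'ab'^2 + 'ab'
       = 'a' + 'abab' + 'ab'
       = 'aababab'

The pumped string is 'aababab' with length 7.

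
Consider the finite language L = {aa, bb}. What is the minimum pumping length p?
p = 3

For a finite language L, the pumping lemma holds vacuously if p > max|s| for s ∈ L.

The longest string in L = {aa, bb} has length 2.
If p = 3, then no string s ∈ L has |s| ≥ p, so the condition is vacuously true.

The minimum pumping length is p = 3.

Why no smaller p works: for any p ≤ 2, the longest string s ∈ L has |s| = 2 ≥ p, so it would
have to be pumpable; but pumping up (i = 2, 3, ...) produces ever longer strings, which cannot all lie in the
finite language L. So the pumping property fails for every p ≤ 2.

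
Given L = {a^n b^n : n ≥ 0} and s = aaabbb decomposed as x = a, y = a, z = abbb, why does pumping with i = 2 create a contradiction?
xy²z = aaaabbb ∉ L

Pumping with i = 2 replaces y = a by y² = aa:
- Original: s = xyz = aaabbb; aaabbb = a^3 b^3 has equal counts (3 = 3), so it is in L
- Pumped: xy²z = a · aa · abbb = aaaabbb
- aaaabbb has 4 a's and 3 b's; 4 ≠ 3, so it is not in L

The pumping lemma would require xy²z ∈ L, so this decomposition yields a contradiction.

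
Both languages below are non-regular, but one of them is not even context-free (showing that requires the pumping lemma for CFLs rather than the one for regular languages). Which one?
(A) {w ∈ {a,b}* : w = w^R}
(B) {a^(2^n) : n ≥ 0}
(B) {a^(2^n) : n ≥ 0}

(B) {a^(2^n) : n ≥ 0} requires the CFL pumping lemma.

- {w ∈ {a,b}* : w = w^R} is context-free (but not regular)
  • Can be shown non-regular with the regular pumping lemma
  • After pumping, the string is no longer symmetric

- {a^(2^n) : n ≥ 0} is NOT context-free
  • Requires the CFL pumping lemma to prove
  • Gaps between powers of 2 grow exponentially

The CFL pumping lemma is "stronger" in that it can prove non-membership
in the larger class of context-free languages.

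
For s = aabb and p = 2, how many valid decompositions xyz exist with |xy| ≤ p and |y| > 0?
3

For s = 'aabb' with pumping length p = 2:

Constraints: |xy| ≤ 2, |y| > 0

Valid decompositions (|xy| ≤ p, |y| ≥ 1):
  • x='', y='a', z='abb'
  • x='a', y='a', z='bb'
  • x='', y='aa', z='bb'

Total count: 3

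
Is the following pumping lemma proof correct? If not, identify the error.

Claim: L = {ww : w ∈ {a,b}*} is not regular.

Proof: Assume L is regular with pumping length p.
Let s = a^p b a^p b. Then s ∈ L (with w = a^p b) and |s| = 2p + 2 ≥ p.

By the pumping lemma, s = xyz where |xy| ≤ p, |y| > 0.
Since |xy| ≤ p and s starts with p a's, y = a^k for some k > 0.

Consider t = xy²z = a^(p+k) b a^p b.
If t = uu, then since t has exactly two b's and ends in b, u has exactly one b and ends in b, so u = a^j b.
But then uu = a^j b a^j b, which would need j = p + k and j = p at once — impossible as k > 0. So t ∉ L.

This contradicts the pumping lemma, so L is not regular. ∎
The proof is correct.

This proof is valid because:
1. s = a^p b a^p b is in L and is chosen in terms of p, so |s| ≥ p holds for every p
2. The decomposition analysis is correct: |xy| ≤ p forces y to lie inside the leading a's
3. The contradiction is valid: the argument shows a^(p+k) b a^p b cannot be split into two equal halves
4. The conclusion follows logically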